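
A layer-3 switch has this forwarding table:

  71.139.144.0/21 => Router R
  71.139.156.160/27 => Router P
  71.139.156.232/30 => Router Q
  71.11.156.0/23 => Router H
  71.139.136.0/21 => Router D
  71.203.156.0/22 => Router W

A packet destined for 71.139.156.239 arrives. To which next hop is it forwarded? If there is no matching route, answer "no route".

No entry's prefix contains 71.139.156.239; there is no default route.

no route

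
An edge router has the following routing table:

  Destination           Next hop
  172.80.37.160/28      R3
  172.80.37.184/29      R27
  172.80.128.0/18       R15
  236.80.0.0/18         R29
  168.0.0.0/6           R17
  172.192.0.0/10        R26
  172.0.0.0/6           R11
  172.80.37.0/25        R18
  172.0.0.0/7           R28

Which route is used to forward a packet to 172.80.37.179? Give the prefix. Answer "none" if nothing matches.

Entries matching 172.80.37.179:
  172.0.0.0/6 (172.0.0.0 - 175.255.255.255)
  172.0.0.0/7 (172.0.0.0 - 173.255.255.255)
Most specific is 172.0.0.0/7.

172.0.0.0/7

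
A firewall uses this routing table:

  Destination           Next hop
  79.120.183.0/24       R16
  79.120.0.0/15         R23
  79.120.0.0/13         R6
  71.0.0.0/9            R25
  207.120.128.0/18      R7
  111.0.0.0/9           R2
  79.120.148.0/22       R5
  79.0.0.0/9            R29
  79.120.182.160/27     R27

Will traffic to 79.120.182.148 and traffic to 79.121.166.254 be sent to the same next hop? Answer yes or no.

yes

79.120.182.148: longest match 79.120.0.0/15 -> R23
79.121.166.254: longest match 79.120.0.0/15 -> R23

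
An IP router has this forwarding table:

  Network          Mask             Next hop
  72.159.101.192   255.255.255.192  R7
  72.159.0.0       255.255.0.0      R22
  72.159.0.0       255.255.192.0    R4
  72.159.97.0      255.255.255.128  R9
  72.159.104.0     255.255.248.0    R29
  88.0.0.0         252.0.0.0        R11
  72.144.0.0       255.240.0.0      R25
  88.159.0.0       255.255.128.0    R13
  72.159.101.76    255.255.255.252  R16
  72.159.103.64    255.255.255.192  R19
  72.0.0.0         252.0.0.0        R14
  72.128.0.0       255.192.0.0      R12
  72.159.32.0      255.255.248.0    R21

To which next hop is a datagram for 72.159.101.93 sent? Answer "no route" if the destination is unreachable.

R22

Routes whose prefix contains 72.159.101.93:
  72.0.0.0/6 (72.0.0.0 - 75.255.255.255) -> R14
  72.128.0.0/10 (72.128.0.0 - 72.191.255.255) -> R12
  72.144.0.0/12 (72.144.0.0 - 72.159.255.255) -> R25
  72.159.0.0/16 (72.159.0.0 - 72.159.255.255) -> R22
More-specific entries that do NOT match:
  72.159.101.76/30 (72.159.101.76 - 72.159.101.79) does not contain 72.159.101.93
  72.159.101.192/26 (72.159.101.192 - 72.159.101.255) does not contain 72.159.101.93
  72.159.103.64/26 (72.159.103.64 - 72.159.103.127) does not contain 72.159.101.93
  72.159.97.0/25 (72.159.97.0 - 72.159.97.127) does not contain 72.159.101.93
  72.159.104.0/21 (72.159.104.0 - 72.159.111.255) does not contain 72.159.101.93
  72.159.32.0/21 (72.159.32.0 - 72.159.39.255) does not contain 72.159.101.93
  72.159.0.0/18 (72.159.0.0 - 72.159.63.255) does not contain 72.159.101.93
  88.159.0.0/17 (88.159.0.0 - 88.159.127.255) does not contain 72.159.101.93
Longest matching prefix is /16 -> next hop R22.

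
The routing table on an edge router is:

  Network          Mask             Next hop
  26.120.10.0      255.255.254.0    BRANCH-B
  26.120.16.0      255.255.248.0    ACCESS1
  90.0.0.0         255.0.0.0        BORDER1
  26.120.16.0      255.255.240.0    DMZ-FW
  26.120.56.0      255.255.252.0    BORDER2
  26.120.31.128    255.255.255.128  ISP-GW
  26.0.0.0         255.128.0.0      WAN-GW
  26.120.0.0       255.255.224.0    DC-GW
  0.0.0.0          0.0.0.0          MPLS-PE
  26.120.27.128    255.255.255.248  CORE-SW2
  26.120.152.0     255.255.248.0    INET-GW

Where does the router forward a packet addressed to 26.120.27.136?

DMZ-FW

Routes whose prefix contains 26.120.27.136:
  0.0.0.0/0 (default, matches everything) -> MPLS-PE
  26.0.0.0/9 (26.0.0.0 - 26.127.255.255) -> WAN-GW
  26.120.0.0/19 (26.120.0.0 - 26.120.31.255) -> DC-GW
  26.120.16.0/20 (26.120.16.0 - 26.120.31.255) -> DMZ-FW
More-specific entries that do NOT match:
  26.120.27.128/29 (26.120.27.128 - 26.120.27.135) does not contain 26.120.27.136
  26.120.31.128/25 (26.120.31.128 - 26.120.31.255) does not contain 26.120.27.136
  26.120.10.0/23 (26.120.10.0 - 26.120.11.255) does not contain 26.120.27.136
  26.120.56.0/22 (26.120.56.0 - 26.120.59.255) does not contain 26.120.27.136
  26.120.16.0/21 (26.120.16.0 - 26.120.23.255) does not contain 26.120.27.136
  26.120.152.0/21 (26.120.152.0 - 26.120.159.255) does not contain 26.120.27.136
Longest matching prefix is /20 -> next hop DMZ-FW.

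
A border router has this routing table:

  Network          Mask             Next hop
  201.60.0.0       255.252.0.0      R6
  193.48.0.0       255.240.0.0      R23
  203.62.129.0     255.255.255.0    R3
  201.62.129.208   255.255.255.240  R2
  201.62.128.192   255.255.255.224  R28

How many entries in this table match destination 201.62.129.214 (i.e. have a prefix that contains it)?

Prefixes containing 201.62.129.214:
  201.60.0.0/14 (201.60.0.0 - 201.63.255.255)
  201.62.129.208/28 (201.62.129.208 - 201.62.129.223)
Total matching entries: 2.

2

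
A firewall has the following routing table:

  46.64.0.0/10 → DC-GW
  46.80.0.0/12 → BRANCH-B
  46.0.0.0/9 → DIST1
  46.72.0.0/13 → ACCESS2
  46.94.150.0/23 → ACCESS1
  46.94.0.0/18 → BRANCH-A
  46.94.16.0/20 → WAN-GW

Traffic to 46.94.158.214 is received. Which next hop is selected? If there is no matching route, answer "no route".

BRANCH-B

Routes whose prefix contains 46.94.158.214:
  46.0.0.0/9 (46.0.0.0 - 46.127.255.255) -> DIST1
  46.64.0.0/10 (46.64.0.0 - 46.127.255.255) -> DC-GW
  46.80.0.0/12 (46.80.0.0 - 46.95.255.255) -> BRANCH-B
More-specific entries that do NOT match:
  46.94.150.0/23 (46.94.150.0 - 46.94.151.255) does not contain 46.94.158.214
  46.94.16.0/20 (46.94.16.0 - 46.94.31.255) does not contain 46.94.158.214
  46.94.0.0/18 (46.94.0.0 - 46.94.63.255) does not contain 46.94.158.214
  46.72.0.0/13 (46.72.0.0 - 46.79.255.255) does not contain 46.94.158.214
Longest matching prefix is /12 -> next hop BRANCH-B.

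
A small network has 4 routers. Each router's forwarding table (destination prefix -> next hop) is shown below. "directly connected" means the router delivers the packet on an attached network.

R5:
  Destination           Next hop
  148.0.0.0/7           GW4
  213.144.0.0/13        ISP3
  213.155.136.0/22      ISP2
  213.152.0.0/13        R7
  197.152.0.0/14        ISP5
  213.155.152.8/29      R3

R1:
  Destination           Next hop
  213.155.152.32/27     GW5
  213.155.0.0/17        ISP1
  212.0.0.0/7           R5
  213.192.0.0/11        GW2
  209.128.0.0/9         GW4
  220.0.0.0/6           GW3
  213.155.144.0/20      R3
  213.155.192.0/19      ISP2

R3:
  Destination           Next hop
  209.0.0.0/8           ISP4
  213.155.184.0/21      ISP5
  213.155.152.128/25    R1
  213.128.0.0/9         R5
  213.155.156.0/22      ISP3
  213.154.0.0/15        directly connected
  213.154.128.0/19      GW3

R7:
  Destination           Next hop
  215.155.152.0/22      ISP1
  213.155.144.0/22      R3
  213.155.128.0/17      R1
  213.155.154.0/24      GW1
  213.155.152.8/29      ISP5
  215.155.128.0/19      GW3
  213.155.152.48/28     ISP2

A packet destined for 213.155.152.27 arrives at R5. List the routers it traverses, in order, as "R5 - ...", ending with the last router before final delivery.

At R5: longest match for 213.155.152.27 is 213.152.0.0/13 -> R7
At R7: longest match for 213.155.152.27 is 213.155.128.0/17 -> R1
At R1: longest match for 213.155.152.27 is 213.155.144.0/20 -> R3
At R3: longest match for 213.155.152.27 is 213.154.0.0/15 -> directly connected

R5 - R7 - R1 - R3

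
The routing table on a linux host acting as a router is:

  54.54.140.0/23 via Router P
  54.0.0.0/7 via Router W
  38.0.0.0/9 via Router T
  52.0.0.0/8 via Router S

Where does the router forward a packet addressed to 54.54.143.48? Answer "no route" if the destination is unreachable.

Router W

Routes whose prefix contains 54.54.143.48:
  54.0.0.0/7 (54.0.0.0 - 55.255.255.255) -> Router W
More-specific entries that do NOT match:
  54.54.140.0/23 (54.54.140.0 - 54.54.141.255) does not contain 54.54.143.48
  38.0.0.0/9 (38.0.0.0 - 38.127.255.255) does not contain 54.54.143.48
  52.0.0.0/8 (52.0.0.0 - 52.255.255.255) does not contain 54.54.143.48
Longest matching prefix is /7 -> next hop Router W.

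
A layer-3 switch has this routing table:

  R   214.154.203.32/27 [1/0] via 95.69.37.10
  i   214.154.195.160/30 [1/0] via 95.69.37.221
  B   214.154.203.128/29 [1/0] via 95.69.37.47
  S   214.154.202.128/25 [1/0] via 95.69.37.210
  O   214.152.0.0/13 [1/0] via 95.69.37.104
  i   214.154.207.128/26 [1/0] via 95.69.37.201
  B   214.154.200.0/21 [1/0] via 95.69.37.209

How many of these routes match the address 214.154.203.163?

Prefixes containing 214.154.203.163:
  214.152.0.0/13 (214.152.0.0 - 214.159.255.255)
  214.154.200.0/21 (214.154.200.0 - 214.154.207.255)
Total matching entries: 2.

2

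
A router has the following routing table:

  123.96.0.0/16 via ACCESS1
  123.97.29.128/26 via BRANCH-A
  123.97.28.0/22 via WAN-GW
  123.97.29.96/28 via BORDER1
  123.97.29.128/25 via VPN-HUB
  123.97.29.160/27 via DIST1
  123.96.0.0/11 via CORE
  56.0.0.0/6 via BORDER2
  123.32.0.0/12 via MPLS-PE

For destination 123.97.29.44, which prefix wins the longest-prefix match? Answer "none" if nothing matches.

Entries matching 123.97.29.44:
  123.96.0.0/11 (123.96.0.0 - 123.127.255.255)
  123.97.28.0/22 (123.97.28.0 - 123.97.31.255)
Most specific is 123.97.28.0/22.

123.97.28.0/22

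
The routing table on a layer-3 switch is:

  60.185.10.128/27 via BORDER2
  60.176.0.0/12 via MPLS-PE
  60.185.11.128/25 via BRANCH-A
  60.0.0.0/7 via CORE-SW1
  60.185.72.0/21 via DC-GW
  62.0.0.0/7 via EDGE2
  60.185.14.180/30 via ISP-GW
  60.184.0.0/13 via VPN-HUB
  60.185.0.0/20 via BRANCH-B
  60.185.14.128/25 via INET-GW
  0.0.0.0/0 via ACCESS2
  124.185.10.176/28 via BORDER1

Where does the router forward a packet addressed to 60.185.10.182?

BRANCH-B

Routes whose prefix contains 60.185.10.182:
  0.0.0.0/0 (default, matches everything) -> ACCESS2
  60.0.0.0/7 (60.0.0.0 - 61.255.255.255) -> CORE-SW1
  60.176.0.0/12 (60.176.0.0 - 60.191.255.255) -> MPLS-PE
  60.184.0.0/13 (60.184.0.0 - 60.191.255.255) -> VPN-HUB
  60.185.0.0/20 (60.185.0.0 - 60.185.15.255) -> BRANCH-B
More-specific entries that do NOT match:
  60.185.14.180/30 (60.185.14.180 - 60.185.14.183) does not contain 60.185.10.182
  124.185.10.176/28 (124.185.10.176 - 124.185.10.191) does not contain 60.185.10.182
  60.185.10.128/27 (60.185.10.128 - 60.185.10.159) does not contain 60.185.10.182
  60.185.11.128/25 (60.185.11.128 - 60.185.11.255) does not contain 60.185.10.182
  60.185.14.128/25 (60.185.14.128 - 60.185.14.255) does not contain 60.185.10.182
  60.185.72.0/21 (60.185.72.0 - 60.185.79.255) does not contain 60.185.10.182
Longest matching prefix is /20 -> next hop BRANCH-B.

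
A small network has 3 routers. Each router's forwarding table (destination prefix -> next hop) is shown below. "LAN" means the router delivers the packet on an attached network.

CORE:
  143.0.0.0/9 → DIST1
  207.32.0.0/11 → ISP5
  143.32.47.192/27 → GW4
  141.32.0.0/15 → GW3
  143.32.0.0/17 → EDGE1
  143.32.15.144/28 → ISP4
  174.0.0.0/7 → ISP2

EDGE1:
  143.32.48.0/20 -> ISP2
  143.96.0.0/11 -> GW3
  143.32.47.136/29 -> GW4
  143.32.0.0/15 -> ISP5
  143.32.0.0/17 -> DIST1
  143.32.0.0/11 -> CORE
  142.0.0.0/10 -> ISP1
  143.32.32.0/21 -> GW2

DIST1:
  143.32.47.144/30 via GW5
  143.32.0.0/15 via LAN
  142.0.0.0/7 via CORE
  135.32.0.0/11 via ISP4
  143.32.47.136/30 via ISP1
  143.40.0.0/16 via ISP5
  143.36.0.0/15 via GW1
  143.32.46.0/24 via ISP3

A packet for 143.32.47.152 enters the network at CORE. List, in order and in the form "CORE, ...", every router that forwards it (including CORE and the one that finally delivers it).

At CORE: longest match for 143.32.47.152 is 143.32.0.0/17 -> EDGE1
At EDGE1: longest match for 143.32.47.152 is 143.32.0.0/17 -> DIST1
At DIST1: longest match for 143.32.47.152 is 143.32.0.0/15 -> LAN

CORE, EDGE1, DIST1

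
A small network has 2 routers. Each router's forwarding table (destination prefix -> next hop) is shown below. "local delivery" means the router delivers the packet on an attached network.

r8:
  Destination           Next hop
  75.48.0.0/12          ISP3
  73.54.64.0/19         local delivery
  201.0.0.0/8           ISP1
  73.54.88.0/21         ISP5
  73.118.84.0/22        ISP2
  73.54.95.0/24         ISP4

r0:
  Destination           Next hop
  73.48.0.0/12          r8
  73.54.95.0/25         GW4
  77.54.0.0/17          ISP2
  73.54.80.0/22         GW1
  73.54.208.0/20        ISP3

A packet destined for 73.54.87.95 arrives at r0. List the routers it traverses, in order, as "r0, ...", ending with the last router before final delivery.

At r0: longest match for 73.54.87.95 is 73.48.0.0/12 -> r8
At r8: longest match for 73.54.87.95 is 73.54.64.0/19 -> local delivery

r0, r8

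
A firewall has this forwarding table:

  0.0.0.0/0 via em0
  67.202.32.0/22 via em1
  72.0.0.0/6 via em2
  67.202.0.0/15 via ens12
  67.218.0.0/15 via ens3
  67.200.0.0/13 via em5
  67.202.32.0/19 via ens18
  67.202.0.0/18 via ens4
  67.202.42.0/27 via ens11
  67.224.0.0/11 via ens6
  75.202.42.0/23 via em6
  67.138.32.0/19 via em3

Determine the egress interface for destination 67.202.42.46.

ens18

Routes whose prefix contains 67.202.42.46:
  0.0.0.0/0 (default, matches everything) -> em0
  67.200.0.0/13 (67.200.0.0 - 67.207.255.255) -> em5
  67.202.0.0/15 (67.202.0.0 - 67.203.255.255) -> ens12
  67.202.0.0/18 (67.202.0.0 - 67.202.63.255) -> ens4
  67.202.32.0/19 (67.202.32.0 - 67.202.63.255) -> ens18
More-specific entries that do NOT match:
  67.202.42.0/27 (67.202.42.0 - 67.202.42.31) does not contain 67.202.42.46
  75.202.42.0/23 (75.202.42.0 - 75.202.43.255) does not contain 67.202.42.46
  67.202.32.0/22 (67.202.32.0 - 67.202.35.255) does not contain 67.202.42.46
Longest matching prefix is /19 -> interface ens18.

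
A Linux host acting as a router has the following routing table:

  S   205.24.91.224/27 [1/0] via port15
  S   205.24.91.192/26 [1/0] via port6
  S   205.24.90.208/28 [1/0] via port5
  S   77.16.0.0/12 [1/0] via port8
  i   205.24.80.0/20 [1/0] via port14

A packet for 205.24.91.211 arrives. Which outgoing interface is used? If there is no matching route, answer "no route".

port6

Routes whose prefix contains 205.24.91.211:
  205.24.80.0/20 (205.24.80.0 - 205.24.95.255) -> port14
  205.24.91.192/26 (205.24.91.192 - 205.24.91.255) -> port6
More-specific entries that do NOT match:
  205.24.90.208/28 (205.24.90.208 - 205.24.90.223) does not contain 205.24.91.211
  205.24.91.224/27 (205.24.91.224 - 205.24.91.255) does not contain 205.24.91.211
Longest matching prefix is /26 -> interface port6.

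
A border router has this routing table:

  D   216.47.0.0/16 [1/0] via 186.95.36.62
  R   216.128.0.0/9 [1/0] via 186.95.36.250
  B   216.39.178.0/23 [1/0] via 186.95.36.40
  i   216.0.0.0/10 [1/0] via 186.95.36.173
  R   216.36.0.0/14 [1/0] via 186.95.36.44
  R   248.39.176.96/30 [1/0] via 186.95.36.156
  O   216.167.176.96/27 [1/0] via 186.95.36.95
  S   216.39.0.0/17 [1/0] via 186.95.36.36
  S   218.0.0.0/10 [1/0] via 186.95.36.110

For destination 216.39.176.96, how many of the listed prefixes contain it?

Prefixes containing 216.39.176.96:
  216.0.0.0/10 (216.0.0.0 - 216.63.255.255)
  216.36.0.0/14 (216.36.0.0 - 216.39.255.255)
Total matching entries: 2.

2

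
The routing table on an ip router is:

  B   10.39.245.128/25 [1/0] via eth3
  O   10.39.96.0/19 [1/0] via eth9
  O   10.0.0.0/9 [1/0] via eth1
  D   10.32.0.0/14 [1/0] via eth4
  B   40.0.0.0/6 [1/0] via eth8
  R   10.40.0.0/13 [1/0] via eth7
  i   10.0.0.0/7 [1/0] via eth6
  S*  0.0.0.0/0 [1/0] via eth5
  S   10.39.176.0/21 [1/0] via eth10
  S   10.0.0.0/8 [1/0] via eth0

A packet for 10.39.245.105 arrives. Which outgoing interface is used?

Routes whose prefix contains 10.39.245.105:
  0.0.0.0/0 (default, matches everything) -> eth5
  10.0.0.0/7 (10.0.0.0 - 11.255.255.255) -> eth6
  10.0.0.0/8 (10.0.0.0 - 10.255.255.255) -> eth0
  10.0.0.0/9 (10.0.0.0 - 10.127.255.255) -> eth1
More-specific entries that do NOT match:
  10.39.245.128/25 (10.39.245.128 - 10.39.245.255) does not contain 10.39.245.105
  10.39.176.0/21 (10.39.176.0 - 10.39.183.255) does not contain 10.39.245.105
  10.39.96.0/19 (10.39.96.0 - 10.39.127.255) does not contain 10.39.245.105
  10.32.0.0/14 (10.32.0.0 - 10.35.255.255) does not contain 10.39.245.105
  10.40.0.0/13 (10.40.0.0 - 10.47.255.255) does not contain 10.39.245.105
Longest matching prefix is /9 -> interface eth1.

eth1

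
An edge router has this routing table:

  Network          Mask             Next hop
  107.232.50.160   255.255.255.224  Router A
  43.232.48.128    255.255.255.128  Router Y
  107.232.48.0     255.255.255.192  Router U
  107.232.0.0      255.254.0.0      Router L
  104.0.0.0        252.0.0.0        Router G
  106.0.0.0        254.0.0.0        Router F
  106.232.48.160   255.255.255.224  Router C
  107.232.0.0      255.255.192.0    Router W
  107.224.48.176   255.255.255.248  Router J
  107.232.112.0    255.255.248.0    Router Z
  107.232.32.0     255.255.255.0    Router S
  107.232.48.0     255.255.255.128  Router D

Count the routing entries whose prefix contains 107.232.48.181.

4

Prefixes containing 107.232.48.181:
  104.0.0.0/6 (104.0.0.0 - 107.255.255.255)
  106.0.0.0/7 (106.0.0.0 - 107.255.255.255)
  107.232.0.0/15 (107.232.0.0 - 107.233.255.255)
  107.232.0.0/18 (107.232.0.0 - 107.232.63.255)
Total matching entries: 4.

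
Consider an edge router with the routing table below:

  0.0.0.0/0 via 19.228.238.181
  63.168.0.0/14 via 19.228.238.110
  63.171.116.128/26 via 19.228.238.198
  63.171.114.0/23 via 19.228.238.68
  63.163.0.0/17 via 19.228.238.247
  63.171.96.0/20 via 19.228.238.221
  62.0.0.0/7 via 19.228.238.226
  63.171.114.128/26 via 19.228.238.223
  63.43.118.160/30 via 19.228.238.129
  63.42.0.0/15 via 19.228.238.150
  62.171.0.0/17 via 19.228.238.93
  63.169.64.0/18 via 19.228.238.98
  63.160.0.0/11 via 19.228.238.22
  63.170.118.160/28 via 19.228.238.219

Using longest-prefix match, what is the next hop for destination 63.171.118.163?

Routes whose prefix contains 63.171.118.163:
  0.0.0.0/0 (default, matches everything) -> 19.228.238.181
  62.0.0.0/7 (62.0.0.0 - 63.255.255.255) -> 19.228.238.226
  63.160.0.0/11 (63.160.0.0 - 63.191.255.255) -> 19.228.238.22
  63.168.0.0/14 (63.168.0.0 - 63.171.255.255) -> 19.228.238.110
More-specific entries that do NOT match:
  63.43.118.160/30 (63.43.118.160 - 63.43.118.163) does not contain 63.171.118.163
  63.170.118.160/28 (63.170.118.160 - 63.170.118.175) does not contain 63.171.118.163
  63.171.116.128/26 (63.171.116.128 - 63.171.116.191) does not contain 63.171.118.163
  63.171.114.128/26 (63.171.114.128 - 63.171.114.191) does not contain 63.171.118.163
  63.171.114.0/23 (63.171.114.0 - 63.171.115.255) does not contain 63.171.118.163
  63.171.96.0/20 (63.171.96.0 - 63.171.111.255) does not contain 63.171.118.163
  63.169.64.0/18 (63.169.64.0 - 63.169.127.255) does not contain 63.171.118.163
  63.163.0.0/17 (63.163.0.0 - 63.163.127.255) does not contain 63.171.118.163
  62.171.0.0/17 (62.171.0.0 - 62.171.127.255) does not contain 63.171.118.163
  63.42.0.0/15 (63.42.0.0 - 63.43.255.255) does not contain 63.171.118.163
Longest matching prefix is /14 -> next hop 19.228.238.110.

19.228.238.110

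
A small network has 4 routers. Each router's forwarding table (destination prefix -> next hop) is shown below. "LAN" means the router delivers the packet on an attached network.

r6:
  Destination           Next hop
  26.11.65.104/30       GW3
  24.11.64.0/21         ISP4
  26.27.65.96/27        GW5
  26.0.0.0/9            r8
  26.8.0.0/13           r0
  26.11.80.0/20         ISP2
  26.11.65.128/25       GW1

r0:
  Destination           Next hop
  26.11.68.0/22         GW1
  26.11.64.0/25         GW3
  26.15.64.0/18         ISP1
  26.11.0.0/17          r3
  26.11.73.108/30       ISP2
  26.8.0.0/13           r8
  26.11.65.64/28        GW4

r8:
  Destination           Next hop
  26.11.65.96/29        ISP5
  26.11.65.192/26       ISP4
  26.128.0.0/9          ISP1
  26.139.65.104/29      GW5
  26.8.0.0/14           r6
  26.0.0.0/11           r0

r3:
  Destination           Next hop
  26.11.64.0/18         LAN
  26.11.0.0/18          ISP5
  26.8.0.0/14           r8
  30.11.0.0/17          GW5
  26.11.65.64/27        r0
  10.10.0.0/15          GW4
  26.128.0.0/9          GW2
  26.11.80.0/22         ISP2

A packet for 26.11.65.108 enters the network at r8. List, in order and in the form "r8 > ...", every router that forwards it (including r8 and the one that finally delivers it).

At r8: longest match for 26.11.65.108 is 26.8.0.0/14 -> r6
At r6: longest match for 26.11.65.108 is 26.8.0.0/13 -> r0
At r0: longest match for 26.11.65.108 is 26.11.0.0/17 -> r3
At r3: longest match for 26.11.65.108 is 26.11.64.0/18 -> LAN

r8 > r6 > r0 > r3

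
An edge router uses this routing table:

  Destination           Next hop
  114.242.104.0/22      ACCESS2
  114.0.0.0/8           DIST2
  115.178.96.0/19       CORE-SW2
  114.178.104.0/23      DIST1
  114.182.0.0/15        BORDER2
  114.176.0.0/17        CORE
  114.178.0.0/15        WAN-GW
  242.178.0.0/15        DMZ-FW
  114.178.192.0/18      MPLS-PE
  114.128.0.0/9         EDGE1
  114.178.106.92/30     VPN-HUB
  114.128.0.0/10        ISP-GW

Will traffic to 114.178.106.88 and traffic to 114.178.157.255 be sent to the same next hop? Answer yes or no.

114.178.106.88: longest match 114.178.0.0/15 -> WAN-GW
114.178.157.255: longest match 114.178.0.0/15 -> WAN-GW

yes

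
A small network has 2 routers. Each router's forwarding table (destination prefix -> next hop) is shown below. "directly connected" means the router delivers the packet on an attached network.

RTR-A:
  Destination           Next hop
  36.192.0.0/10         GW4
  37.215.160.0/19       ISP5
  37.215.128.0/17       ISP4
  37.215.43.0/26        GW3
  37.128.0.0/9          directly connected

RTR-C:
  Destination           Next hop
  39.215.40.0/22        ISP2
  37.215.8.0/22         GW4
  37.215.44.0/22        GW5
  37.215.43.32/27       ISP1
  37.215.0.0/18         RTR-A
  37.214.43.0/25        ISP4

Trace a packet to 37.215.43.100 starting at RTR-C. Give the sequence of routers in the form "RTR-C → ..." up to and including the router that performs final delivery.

RTR-C → RTR-A

At RTR-C: longest match for 37.215.43.100 is 37.215.0.0/18 -> RTR-A
At RTR-A: longest match for 37.215.43.100 is 37.128.0.0/9 -> directly connected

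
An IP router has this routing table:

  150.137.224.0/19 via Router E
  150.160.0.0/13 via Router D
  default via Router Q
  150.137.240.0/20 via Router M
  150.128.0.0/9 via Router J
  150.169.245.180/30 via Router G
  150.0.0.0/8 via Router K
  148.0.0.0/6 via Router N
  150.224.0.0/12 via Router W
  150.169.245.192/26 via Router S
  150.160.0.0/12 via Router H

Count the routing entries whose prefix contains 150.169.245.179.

Prefixes containing 150.169.245.179:
  0.0.0.0/0 (default, matches everything)
  148.0.0.0/6 (148.0.0.0 - 151.255.255.255)
  150.0.0.0/8 (150.0.0.0 - 150.255.255.255)
  150.128.0.0/9 (150.128.0.0 - 150.255.255.255)
  150.160.0.0/12 (150.160.0.0 - 150.175.255.255)
Total matching entries: 5.

5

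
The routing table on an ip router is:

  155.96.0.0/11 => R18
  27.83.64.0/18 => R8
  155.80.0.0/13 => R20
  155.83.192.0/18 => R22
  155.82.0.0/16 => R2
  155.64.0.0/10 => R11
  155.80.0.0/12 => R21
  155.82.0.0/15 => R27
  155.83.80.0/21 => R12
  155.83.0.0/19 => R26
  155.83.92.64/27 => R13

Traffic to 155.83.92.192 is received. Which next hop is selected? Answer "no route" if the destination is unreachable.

Routes whose prefix contains 155.83.92.192:
  155.64.0.0/10 (155.64.0.0 - 155.127.255.255) -> R11
  155.80.0.0/12 (155.80.0.0 - 155.95.255.255) -> R21
  155.80.0.0/13 (155.80.0.0 - 155.87.255.255) -> R20
  155.82.0.0/15 (155.82.0.0 - 155.83.255.255) -> R27
More-specific entries that do NOT match:
  155.83.92.64/27 (155.83.92.64 - 155.83.92.95) does not contain 155.83.92.192
  155.83.80.0/21 (155.83.80.0 - 155.83.87.255) does not contain 155.83.92.192
  155.83.0.0/19 (155.83.0.0 - 155.83.31.255) does not contain 155.83.92.192
  27.83.64.0/18 (27.83.64.0 - 27.83.127.255) does not contain 155.83.92.192
  155.83.192.0/18 (155.83.192.0 - 155.83.255.255) does not contain 155.83.92.192
  155.82.0.0/16 (155.82.0.0 - 155.82.255.255) does not contain 155.83.92.192
Longest matching prefix is /15 -> next hop R27.

R27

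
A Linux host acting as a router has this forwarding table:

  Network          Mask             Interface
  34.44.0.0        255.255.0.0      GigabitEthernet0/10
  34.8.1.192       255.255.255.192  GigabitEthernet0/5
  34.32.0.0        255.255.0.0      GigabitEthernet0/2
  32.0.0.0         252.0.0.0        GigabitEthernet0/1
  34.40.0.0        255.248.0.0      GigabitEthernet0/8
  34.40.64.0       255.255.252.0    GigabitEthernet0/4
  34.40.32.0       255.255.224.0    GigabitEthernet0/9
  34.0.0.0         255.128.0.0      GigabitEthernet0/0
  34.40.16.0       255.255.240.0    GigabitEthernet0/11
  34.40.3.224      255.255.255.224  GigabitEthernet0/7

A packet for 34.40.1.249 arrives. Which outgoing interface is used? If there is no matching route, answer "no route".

GigabitEthernet0/8

Routes whose prefix contains 34.40.1.249:
  32.0.0.0/6 (32.0.0.0 - 35.255.255.255) -> GigabitEthernet0/1
  34.0.0.0/9 (34.0.0.0 - 34.127.255.255) -> GigabitEthernet0/0
  34.40.0.0/13 (34.40.0.0 - 34.47.255.255) -> GigabitEthernet0/8
More-specific entries that do NOT match:
  34.40.3.224/27 (34.40.3.224 - 34.40.3.255) does not contain 34.40.1.249
  34.8.1.192/26 (34.8.1.192 - 34.8.1.255) does not contain 34.40.1.249
  34.40.64.0/22 (34.40.64.0 - 34.40.67.255) does not contain 34.40.1.249
  34.40.16.0/20 (34.40.16.0 - 34.40.31.255) does not contain 34.40.1.249
  34.40.32.0/19 (34.40.32.0 - 34.40.63.255) does not contain 34.40.1.249
  34.44.0.0/16 (34.44.0.0 - 34.44.255.255) does not contain 34.40.1.249
  34.32.0.0/16 (34.32.0.0 - 34.32.255.255) does not contain 34.40.1.249
Longest matching prefix is /13 -> interface GigabitEthernet0/8.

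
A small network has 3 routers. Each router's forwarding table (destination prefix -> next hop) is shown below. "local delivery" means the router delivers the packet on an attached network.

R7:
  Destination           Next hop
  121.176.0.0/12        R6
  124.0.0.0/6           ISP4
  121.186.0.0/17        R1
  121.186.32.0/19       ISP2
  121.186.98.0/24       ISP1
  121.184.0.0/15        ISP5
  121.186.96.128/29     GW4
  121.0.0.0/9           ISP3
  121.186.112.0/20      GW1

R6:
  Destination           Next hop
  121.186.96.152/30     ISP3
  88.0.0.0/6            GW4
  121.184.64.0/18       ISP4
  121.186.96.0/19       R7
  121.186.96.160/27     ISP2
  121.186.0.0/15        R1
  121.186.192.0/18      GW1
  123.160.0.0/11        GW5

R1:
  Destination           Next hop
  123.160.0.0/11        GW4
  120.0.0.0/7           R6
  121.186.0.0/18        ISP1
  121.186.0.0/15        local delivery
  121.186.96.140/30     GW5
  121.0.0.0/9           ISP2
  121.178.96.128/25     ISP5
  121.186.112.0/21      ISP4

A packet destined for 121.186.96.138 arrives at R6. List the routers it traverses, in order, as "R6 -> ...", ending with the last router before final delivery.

At R6: longest match for 121.186.96.138 is 121.186.96.0/19 -> R7
At R7: longest match for 121.186.96.138 is 121.186.0.0/17 -> R1
At R1: longest match for 121.186.96.138 is 121.186.0.0/15 -> local delivery

R6 -> R7 -> R1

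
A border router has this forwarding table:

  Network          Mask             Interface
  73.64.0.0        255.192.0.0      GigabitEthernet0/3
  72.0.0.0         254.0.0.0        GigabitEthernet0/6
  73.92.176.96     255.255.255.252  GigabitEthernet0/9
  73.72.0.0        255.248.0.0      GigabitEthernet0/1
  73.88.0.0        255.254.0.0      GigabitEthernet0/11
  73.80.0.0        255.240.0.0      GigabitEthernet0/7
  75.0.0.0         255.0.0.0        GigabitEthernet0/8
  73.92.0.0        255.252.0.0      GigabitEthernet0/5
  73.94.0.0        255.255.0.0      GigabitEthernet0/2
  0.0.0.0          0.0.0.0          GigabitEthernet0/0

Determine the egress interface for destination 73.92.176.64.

GigabitEthernet0/5

Routes whose prefix contains 73.92.176.64:
  0.0.0.0/0 (default, matches everything) -> GigabitEthernet0/0
  72.0.0.0/7 (72.0.0.0 - 73.255.255.255) -> GigabitEthernet0/6
  73.64.0.0/10 (73.64.0.0 - 73.127.255.255) -> GigabitEthernet0/3
  73.80.0.0/12 (73.80.0.0 - 73.95.255.255) -> GigabitEthernet0/7
  73.92.0.0/14 (73.92.0.0 - 73.95.255.255) -> GigabitEthernet0/5
More-specific entries that do NOT match:
  73.92.176.96/30 (73.92.176.96 - 73.92.176.99) does not contain 73.92.176.64
  73.94.0.0/16 (73.94.0.0 - 73.94.255.255) does not contain 73.92.176.64
  73.88.0.0/15 (73.88.0.0 - 73.89.255.255) does not contain 73.92.176.64
Longest matching prefix is /14 -> interface GigabitEthernet0/5.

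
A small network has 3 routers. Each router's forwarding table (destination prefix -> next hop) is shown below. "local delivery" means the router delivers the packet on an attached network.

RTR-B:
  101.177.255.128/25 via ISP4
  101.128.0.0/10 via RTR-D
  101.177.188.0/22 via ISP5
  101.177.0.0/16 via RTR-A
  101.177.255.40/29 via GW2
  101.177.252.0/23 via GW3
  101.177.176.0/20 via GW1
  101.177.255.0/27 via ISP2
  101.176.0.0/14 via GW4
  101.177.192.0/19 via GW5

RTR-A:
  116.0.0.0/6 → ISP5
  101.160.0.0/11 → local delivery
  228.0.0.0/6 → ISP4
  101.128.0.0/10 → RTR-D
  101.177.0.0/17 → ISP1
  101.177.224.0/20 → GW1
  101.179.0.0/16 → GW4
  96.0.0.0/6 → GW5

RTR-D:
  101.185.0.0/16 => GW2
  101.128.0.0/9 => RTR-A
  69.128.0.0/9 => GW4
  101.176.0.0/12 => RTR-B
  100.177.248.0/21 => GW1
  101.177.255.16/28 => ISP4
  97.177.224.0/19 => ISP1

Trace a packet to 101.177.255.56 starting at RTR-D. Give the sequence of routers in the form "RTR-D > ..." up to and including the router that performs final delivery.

At RTR-D: longest match for 101.177.255.56 is 101.176.0.0/12 -> RTR-B
At RTR-B: longest match for 101.177.255.56 is 101.177.0.0/16 -> RTR-A
At RTR-A: longest match for 101.177.255.56 is 101.160.0.0/11 -> local delivery

RTR-D > RTR-B > RTR-A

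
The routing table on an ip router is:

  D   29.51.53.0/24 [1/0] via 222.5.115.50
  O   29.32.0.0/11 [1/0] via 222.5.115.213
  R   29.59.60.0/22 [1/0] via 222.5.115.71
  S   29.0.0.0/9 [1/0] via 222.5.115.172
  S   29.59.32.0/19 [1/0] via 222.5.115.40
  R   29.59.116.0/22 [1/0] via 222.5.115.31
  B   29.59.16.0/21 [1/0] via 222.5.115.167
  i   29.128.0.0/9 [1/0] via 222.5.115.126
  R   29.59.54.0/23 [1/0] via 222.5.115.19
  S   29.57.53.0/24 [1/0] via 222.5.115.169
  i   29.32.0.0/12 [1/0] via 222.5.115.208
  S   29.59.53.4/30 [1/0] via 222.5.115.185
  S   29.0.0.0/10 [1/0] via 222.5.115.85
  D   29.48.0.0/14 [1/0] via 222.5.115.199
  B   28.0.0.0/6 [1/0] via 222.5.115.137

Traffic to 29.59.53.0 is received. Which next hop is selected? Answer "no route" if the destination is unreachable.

Routes whose prefix contains 29.59.53.0:
  28.0.0.0/6 (28.0.0.0 - 31.255.255.255) -> 222.5.115.137
  29.0.0.0/9 (29.0.0.0 - 29.127.255.255) -> 222.5.115.172
  29.0.0.0/10 (29.0.0.0 - 29.63.255.255) -> 222.5.115.85
  29.32.0.0/11 (29.32.0.0 - 29.63.255.255) -> 222.5.115.213
  29.59.32.0/19 (29.59.32.0 - 29.59.63.255) -> 222.5.115.40
More-specific entries that do NOT match:
  29.59.53.4/30 (29.59.53.4 - 29.59.53.7) does not contain 29.59.53.0
  29.51.53.0/24 (29.51.53.0 - 29.51.53.255) does not contain 29.59.53.0
  29.57.53.0/24 (29.57.53.0 - 29.57.53.255) does not contain 29.59.53.0
  29.59.54.0/23 (29.59.54.0 - 29.59.55.255) does not contain 29.59.53.0
  29.59.60.0/22 (29.59.60.0 - 29.59.63.255) does not contain 29.59.53.0
  29.59.116.0/22 (29.59.116.0 - 29.59.119.255) does not contain 29.59.53.0
  29.59.16.0/21 (29.59.16.0 - 29.59.23.255) does not contain 29.59.53.0
Longest matching prefix is /19 -> next hop 222.5.115.40.

222.5.115.40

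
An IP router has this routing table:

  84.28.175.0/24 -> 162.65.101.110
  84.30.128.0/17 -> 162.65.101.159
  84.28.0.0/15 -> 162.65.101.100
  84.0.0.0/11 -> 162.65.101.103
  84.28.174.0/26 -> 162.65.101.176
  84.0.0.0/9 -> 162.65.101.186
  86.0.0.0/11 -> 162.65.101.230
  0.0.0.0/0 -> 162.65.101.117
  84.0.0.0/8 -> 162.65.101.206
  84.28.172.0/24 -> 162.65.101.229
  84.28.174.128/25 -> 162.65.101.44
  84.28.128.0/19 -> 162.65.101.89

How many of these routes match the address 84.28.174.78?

5

Prefixes containing 84.28.174.78:
  0.0.0.0/0 (default, matches everything)
  84.0.0.0/8 (84.0.0.0 - 84.255.255.255)
  84.0.0.0/9 (84.0.0.0 - 84.127.255.255)
  84.0.0.0/11 (84.0.0.0 - 84.31.255.255)
  84.28.0.0/15 (84.28.0.0 - 84.29.255.255)
Total matching entries: 5.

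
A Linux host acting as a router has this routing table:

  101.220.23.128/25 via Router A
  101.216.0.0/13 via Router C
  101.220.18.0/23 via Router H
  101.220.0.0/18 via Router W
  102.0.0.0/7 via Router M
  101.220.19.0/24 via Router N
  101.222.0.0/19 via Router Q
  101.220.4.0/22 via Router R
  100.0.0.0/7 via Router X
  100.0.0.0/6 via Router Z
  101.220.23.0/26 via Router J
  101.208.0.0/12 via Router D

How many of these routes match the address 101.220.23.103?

Prefixes containing 101.220.23.103:
  100.0.0.0/6 (100.0.0.0 - 103.255.255.255)
  100.0.0.0/7 (100.0.0.0 - 101.255.255.255)
  101.208.0.0/12 (101.208.0.0 - 101.223.255.255)
  101.216.0.0/13 (101.216.0.0 - 101.223.255.255)
  101.220.0.0/18 (101.220.0.0 - 101.220.63.255)
Total matching entries: 5.

5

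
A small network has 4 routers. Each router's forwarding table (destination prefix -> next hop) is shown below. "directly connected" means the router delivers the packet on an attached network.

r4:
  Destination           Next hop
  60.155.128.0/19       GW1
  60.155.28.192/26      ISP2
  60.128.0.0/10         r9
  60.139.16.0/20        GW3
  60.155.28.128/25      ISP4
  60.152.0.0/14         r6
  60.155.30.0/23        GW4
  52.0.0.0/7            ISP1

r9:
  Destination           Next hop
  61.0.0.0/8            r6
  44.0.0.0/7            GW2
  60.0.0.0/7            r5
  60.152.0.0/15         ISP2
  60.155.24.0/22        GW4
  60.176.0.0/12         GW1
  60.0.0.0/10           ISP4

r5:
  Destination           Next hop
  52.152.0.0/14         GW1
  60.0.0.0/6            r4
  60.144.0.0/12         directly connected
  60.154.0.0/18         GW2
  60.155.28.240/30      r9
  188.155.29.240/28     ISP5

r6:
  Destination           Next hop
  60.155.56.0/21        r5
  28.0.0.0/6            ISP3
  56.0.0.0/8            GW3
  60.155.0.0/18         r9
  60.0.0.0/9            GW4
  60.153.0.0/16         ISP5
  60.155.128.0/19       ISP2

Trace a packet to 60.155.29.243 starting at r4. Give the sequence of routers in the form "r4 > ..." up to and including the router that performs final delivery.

At r4: longest match for 60.155.29.243 is 60.152.0.0/14 -> r6
At r6: longest match for 60.155.29.243 is 60.155.0.0/18 -> r9
At r9: longest match for 60.155.29.243 is 60.0.0.0/7 -> r5
At r5: longest match for 60.155.29.243 is 60.144.0.0/12 -> directly connected

r4 > r6 > r9 > r5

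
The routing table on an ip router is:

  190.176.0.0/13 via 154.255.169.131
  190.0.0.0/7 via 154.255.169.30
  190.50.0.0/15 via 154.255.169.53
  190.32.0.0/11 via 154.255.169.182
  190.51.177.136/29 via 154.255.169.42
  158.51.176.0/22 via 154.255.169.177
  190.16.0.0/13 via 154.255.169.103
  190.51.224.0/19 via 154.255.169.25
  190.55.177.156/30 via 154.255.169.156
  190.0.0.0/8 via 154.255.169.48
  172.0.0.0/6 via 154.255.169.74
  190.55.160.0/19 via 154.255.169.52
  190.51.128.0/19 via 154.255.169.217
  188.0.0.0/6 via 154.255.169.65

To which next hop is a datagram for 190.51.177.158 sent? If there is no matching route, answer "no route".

Routes whose prefix contains 190.51.177.158:
  188.0.0.0/6 (188.0.0.0 - 191.255.255.255) -> 154.255.169.65
  190.0.0.0/7 (190.0.0.0 - 191.255.255.255) -> 154.255.169.30
  190.0.0.0/8 (190.0.0.0 - 190.255.255.255) -> 154.255.169.48
  190.32.0.0/11 (190.32.0.0 - 190.63.255.255) -> 154.255.169.182
  190.50.0.0/15 (190.50.0.0 - 190.51.255.255) -> 154.255.169.53
More-specific entries that do NOT match:
  190.55.177.156/30 (190.55.177.156 - 190.55.177.159) does not contain 190.51.177.158
  190.51.177.136/29 (190.51.177.136 - 190.51.177.143) does not contain 190.51.177.158
  158.51.176.0/22 (158.51.176.0 - 158.51.179.255) does not contain 190.51.177.158
  190.51.224.0/19 (190.51.224.0 - 190.51.255.255) does not contain 190.51.177.158
  190.55.160.0/19 (190.55.160.0 - 190.55.191.255) does not contain 190.51.177.158
  190.51.128.0/19 (190.51.128.0 - 190.51.159.255) does not contain 190.51.177.158
Longest matching prefix is /15 -> next hop 154.255.169.53.

154.255.169.53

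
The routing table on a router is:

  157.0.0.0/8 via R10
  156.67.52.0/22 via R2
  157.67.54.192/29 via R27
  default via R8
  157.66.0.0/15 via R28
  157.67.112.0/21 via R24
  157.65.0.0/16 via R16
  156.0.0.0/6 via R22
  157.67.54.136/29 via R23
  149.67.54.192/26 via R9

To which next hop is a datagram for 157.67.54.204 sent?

R28

Routes whose prefix contains 157.67.54.204:
  0.0.0.0/0 (default, matches everything) -> R8
  156.0.0.0/6 (156.0.0.0 - 159.255.255.255) -> R22
  157.0.0.0/8 (157.0.0.0 - 157.255.255.255) -> R10
  157.66.0.0/15 (157.66.0.0 - 157.67.255.255) -> R28
More-specific entries that do NOT match:
  157.67.54.192/29 (157.67.54.192 - 157.67.54.199) does not contain 157.67.54.204
  157.67.54.136/29 (157.67.54.136 - 157.67.54.143) does not contain 157.67.54.204
  149.67.54.192/26 (149.67.54.192 - 149.67.54.255) does not contain 157.67.54.204
  156.67.52.0/22 (156.67.52.0 - 156.67.55.255) does not contain 157.67.54.204
  157.67.112.0/21 (157.67.112.0 - 157.67.119.255) does not contain 157.67.54.204
  157.65.0.0/16 (157.65.0.0 - 157.65.255.255) does not contain 157.67.54.204
Longest matching prefix is /15 -> next hop R28.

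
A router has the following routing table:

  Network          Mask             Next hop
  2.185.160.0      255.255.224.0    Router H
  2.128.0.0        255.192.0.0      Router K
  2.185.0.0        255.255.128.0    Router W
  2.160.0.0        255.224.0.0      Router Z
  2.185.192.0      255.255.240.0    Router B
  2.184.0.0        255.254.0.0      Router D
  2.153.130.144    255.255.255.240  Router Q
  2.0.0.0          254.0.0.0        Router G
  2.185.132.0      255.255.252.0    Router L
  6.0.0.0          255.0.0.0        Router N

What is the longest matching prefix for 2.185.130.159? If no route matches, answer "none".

2.184.0.0/15

Entries matching 2.185.130.159:
  2.0.0.0/7 (2.0.0.0 - 3.255.255.255)
  2.128.0.0/10 (2.128.0.0 - 2.191.255.255)
  2.160.0.0/11 (2.160.0.0 - 2.191.255.255)
  2.184.0.0/15 (2.184.0.0 - 2.185.255.255)
Most specific is 2.184.0.0/15.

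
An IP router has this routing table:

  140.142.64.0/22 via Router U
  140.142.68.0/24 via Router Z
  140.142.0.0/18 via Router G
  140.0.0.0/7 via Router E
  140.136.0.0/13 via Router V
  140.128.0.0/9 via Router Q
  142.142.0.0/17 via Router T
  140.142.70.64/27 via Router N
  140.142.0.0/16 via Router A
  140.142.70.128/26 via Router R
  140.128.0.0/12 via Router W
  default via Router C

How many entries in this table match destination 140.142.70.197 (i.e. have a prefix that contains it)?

Prefixes containing 140.142.70.197:
  0.0.0.0/0 (default, matches everything)
  140.0.0.0/7 (140.0.0.0 - 141.255.255.255)
  140.128.0.0/9 (140.128.0.0 - 140.255.255.255)
  140.128.0.0/12 (140.128.0.0 - 140.143.255.255)
  140.136.0.0/13 (140.136.0.0 - 140.143.255.255)
  140.142.0.0/16 (140.142.0.0 - 140.142.255.255)
Total matching entries: 6.

6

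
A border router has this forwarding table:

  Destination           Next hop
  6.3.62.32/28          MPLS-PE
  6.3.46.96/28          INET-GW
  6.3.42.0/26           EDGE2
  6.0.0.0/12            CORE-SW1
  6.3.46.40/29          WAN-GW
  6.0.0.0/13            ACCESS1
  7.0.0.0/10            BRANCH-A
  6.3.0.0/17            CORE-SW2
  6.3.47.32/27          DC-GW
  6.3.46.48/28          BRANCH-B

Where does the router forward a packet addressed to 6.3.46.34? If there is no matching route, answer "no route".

CORE-SW2

Routes whose prefix contains 6.3.46.34:
  6.0.0.0/12 (6.0.0.0 - 6.15.255.255) -> CORE-SW1
  6.0.0.0/13 (6.0.0.0 - 6.7.255.255) -> ACCESS1
  6.3.0.0/17 (6.3.0.0 - 6.3.127.255) -> CORE-SW2
More-specific entries that do NOT match:
  6.3.46.40/29 (6.3.46.40 - 6.3.46.47) does not contain 6.3.46.34
  6.3.62.32/28 (6.3.62.32 - 6.3.62.47) does not contain 6.3.46.34
  6.3.46.96/28 (6.3.46.96 - 6.3.46.111) does not contain 6.3.46.34
  6.3.46.48/28 (6.3.46.48 - 6.3.46.63) does not contain 6.3.46.34
  6.3.47.32/27 (6.3.47.32 - 6.3.47.63) does not contain 6.3.46.34
  6.3.42.0/26 (6.3.42.0 - 6.3.42.63) does not contain 6.3.46.34
Longest matching prefix is /17 -> next hop CORE-SW2.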